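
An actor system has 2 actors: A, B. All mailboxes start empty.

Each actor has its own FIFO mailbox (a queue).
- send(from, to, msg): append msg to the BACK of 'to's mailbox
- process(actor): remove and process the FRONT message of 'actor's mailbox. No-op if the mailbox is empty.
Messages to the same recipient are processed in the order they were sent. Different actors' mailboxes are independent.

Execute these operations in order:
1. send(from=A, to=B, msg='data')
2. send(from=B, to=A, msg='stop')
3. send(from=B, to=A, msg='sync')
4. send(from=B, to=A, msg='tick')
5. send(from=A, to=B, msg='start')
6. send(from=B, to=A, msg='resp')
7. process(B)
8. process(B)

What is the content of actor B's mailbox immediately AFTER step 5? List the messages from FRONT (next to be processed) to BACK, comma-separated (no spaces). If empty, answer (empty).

After 1 (send(from=A, to=B, msg='data')): A:[] B:[data]
After 2 (send(from=B, to=A, msg='stop')): A:[stop] B:[data]
After 3 (send(from=B, to=A, msg='sync')): A:[stop,sync] B:[data]
After 4 (send(from=B, to=A, msg='tick')): A:[stop,sync,tick] B:[data]
After 5 (send(from=A, to=B, msg='start')): A:[stop,sync,tick] B:[data,start]

data,start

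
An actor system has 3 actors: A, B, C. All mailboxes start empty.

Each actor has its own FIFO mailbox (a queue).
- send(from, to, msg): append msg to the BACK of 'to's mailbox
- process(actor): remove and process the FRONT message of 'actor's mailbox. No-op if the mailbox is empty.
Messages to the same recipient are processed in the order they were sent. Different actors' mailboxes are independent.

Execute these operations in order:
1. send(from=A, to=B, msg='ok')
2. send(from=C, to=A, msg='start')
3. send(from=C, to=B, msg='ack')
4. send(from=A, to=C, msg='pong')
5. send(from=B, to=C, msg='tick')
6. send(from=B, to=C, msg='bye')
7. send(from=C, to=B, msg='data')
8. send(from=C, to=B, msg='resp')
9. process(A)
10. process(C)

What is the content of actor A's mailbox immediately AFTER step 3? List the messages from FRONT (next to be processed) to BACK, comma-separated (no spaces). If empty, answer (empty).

After 1 (send(from=A, to=B, msg='ok')): A:[] B:[ok] C:[]
After 2 (send(from=C, to=A, msg='start')): A:[start] B:[ok] C:[]
After 3 (send(from=C, to=B, msg='ack')): A:[start] B:[ok,ack] C:[]

start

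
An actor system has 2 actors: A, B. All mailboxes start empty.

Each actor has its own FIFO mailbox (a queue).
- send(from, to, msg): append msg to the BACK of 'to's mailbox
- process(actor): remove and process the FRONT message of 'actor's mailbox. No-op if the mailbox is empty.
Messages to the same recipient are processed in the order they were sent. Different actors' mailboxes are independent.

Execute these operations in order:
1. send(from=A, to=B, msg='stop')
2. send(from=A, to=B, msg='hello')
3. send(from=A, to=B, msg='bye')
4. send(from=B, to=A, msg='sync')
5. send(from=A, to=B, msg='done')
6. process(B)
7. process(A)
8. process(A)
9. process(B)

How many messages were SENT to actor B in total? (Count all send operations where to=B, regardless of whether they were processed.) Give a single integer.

Answer: 4

Derivation:
After 1 (send(from=A, to=B, msg='stop')): A:[] B:[stop]
After 2 (send(from=A, to=B, msg='hello')): A:[] B:[stop,hello]
After 3 (send(from=A, to=B, msg='bye')): A:[] B:[stop,hello,bye]
After 4 (send(from=B, to=A, msg='sync')): A:[sync] B:[stop,hello,bye]
After 5 (send(from=A, to=B, msg='done')): A:[sync] B:[stop,hello,bye,done]
After 6 (process(B)): A:[sync] B:[hello,bye,done]
After 7 (process(A)): A:[] B:[hello,bye,done]
After 8 (process(A)): A:[] B:[hello,bye,done]
After 9 (process(B)): A:[] B:[bye,done]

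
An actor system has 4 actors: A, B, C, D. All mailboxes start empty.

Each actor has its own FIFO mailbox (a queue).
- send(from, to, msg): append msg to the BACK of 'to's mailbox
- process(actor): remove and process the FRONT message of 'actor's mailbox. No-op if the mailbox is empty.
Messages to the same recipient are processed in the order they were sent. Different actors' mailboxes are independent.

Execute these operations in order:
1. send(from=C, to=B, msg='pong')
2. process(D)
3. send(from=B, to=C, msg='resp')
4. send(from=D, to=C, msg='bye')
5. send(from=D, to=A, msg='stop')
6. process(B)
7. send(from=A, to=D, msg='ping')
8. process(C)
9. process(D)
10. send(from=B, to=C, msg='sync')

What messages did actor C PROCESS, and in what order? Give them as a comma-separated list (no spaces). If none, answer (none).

Answer: resp

Derivation:
After 1 (send(from=C, to=B, msg='pong')): A:[] B:[pong] C:[] D:[]
After 2 (process(D)): A:[] B:[pong] C:[] D:[]
After 3 (send(from=B, to=C, msg='resp')): A:[] B:[pong] C:[resp] D:[]
After 4 (send(from=D, to=C, msg='bye')): A:[] B:[pong] C:[resp,bye] D:[]
After 5 (send(from=D, to=A, msg='stop')): A:[stop] B:[pong] C:[resp,bye] D:[]
After 6 (process(B)): A:[stop] B:[] C:[resp,bye] D:[]
After 7 (send(from=A, to=D, msg='ping')): A:[stop] B:[] C:[resp,bye] D:[ping]
After 8 (process(C)): A:[stop] B:[] C:[bye] D:[ping]
After 9 (process(D)): A:[stop] B:[] C:[bye] D:[]
After 10 (send(from=B, to=C, msg='sync')): A:[stop] B:[] C:[bye,sync] D:[]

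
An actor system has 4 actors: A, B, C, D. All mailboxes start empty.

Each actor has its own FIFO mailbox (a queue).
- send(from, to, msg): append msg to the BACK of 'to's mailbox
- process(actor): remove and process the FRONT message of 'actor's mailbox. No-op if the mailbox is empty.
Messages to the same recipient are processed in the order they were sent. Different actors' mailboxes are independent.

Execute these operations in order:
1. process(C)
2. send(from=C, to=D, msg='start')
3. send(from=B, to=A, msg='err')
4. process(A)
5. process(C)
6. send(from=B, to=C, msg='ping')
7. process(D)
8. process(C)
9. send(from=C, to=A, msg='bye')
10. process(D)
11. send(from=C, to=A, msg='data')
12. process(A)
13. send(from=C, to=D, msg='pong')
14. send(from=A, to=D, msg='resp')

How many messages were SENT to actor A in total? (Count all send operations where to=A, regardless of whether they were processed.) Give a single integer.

After 1 (process(C)): A:[] B:[] C:[] D:[]
After 2 (send(from=C, to=D, msg='start')): A:[] B:[] C:[] D:[start]
After 3 (send(from=B, to=A, msg='err')): A:[err] B:[] C:[] D:[start]
After 4 (process(A)): A:[] B:[] C:[] D:[start]
After 5 (process(C)): A:[] B:[] C:[] D:[start]
After 6 (send(from=B, to=C, msg='ping')): A:[] B:[] C:[ping] D:[start]
After 7 (process(D)): A:[] B:[] C:[ping] D:[]
After 8 (process(C)): A:[] B:[] C:[] D:[]
After 9 (send(from=C, to=A, msg='bye')): A:[bye] B:[] C:[] D:[]
After 10 (process(D)): A:[bye] B:[] C:[] D:[]
After 11 (send(from=C, to=A, msg='data')): A:[bye,data] B:[] C:[] D:[]
After 12 (process(A)): A:[data] B:[] C:[] D:[]
After 13 (send(from=C, to=D, msg='pong')): A:[data] B:[] C:[] D:[pong]
After 14 (send(from=A, to=D, msg='resp')): A:[data] B:[] C:[] D:[pong,resp]

Answer: 3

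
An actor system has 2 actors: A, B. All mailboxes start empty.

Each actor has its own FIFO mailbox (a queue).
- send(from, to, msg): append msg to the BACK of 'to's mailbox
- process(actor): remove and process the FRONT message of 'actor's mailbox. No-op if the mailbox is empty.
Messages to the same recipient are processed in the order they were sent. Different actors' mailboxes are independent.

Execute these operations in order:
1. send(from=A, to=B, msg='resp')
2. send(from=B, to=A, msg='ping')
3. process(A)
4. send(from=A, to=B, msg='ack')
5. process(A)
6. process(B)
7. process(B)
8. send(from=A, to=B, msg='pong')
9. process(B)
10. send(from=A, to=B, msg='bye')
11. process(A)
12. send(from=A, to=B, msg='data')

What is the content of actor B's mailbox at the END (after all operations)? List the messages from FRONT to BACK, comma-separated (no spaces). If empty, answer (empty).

Answer: bye,data

Derivation:
After 1 (send(from=A, to=B, msg='resp')): A:[] B:[resp]
After 2 (send(from=B, to=A, msg='ping')): A:[ping] B:[resp]
After 3 (process(A)): A:[] B:[resp]
After 4 (send(from=A, to=B, msg='ack')): A:[] B:[resp,ack]
After 5 (process(A)): A:[] B:[resp,ack]
After 6 (process(B)): A:[] B:[ack]
After 7 (process(B)): A:[] B:[]
After 8 (send(from=A, to=B, msg='pong')): A:[] B:[pong]
After 9 (process(B)): A:[] B:[]
After 10 (send(from=A, to=B, msg='bye')): A:[] B:[bye]
After 11 (process(A)): A:[] B:[bye]
After 12 (send(from=A, to=B, msg='data')): A:[] B:[bye,data]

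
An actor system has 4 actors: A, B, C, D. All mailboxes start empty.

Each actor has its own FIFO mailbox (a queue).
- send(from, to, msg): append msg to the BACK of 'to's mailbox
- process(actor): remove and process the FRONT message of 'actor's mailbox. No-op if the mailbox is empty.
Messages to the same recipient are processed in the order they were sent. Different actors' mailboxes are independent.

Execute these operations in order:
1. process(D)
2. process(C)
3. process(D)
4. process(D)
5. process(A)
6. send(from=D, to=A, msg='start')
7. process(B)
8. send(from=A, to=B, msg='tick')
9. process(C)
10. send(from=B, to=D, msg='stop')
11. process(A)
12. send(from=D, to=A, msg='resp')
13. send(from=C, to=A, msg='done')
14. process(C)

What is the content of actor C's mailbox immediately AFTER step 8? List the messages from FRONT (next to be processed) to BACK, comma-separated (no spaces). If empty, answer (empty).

After 1 (process(D)): A:[] B:[] C:[] D:[]
After 2 (process(C)): A:[] B:[] C:[] D:[]
After 3 (process(D)): A:[] B:[] C:[] D:[]
After 4 (process(D)): A:[] B:[] C:[] D:[]
After 5 (process(A)): A:[] B:[] C:[] D:[]
After 6 (send(from=D, to=A, msg='start')): A:[start] B:[] C:[] D:[]
After 7 (process(B)): A:[start] B:[] C:[] D:[]
After 8 (send(from=A, to=B, msg='tick')): A:[start] B:[tick] C:[] D:[]

(empty)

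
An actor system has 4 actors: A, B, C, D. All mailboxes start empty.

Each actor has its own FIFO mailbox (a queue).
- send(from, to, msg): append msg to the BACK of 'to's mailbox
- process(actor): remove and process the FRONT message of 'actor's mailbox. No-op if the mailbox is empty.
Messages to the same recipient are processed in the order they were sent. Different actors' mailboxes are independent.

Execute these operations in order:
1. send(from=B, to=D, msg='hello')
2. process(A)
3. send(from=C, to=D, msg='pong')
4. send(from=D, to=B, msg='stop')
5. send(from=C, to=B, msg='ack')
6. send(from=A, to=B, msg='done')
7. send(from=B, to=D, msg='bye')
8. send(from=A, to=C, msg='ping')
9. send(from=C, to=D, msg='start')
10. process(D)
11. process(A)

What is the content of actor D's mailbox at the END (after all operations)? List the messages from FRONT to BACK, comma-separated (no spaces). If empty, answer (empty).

After 1 (send(from=B, to=D, msg='hello')): A:[] B:[] C:[] D:[hello]
After 2 (process(A)): A:[] B:[] C:[] D:[hello]
After 3 (send(from=C, to=D, msg='pong')): A:[] B:[] C:[] D:[hello,pong]
After 4 (send(from=D, to=B, msg='stop')): A:[] B:[stop] C:[] D:[hello,pong]
After 5 (send(from=C, to=B, msg='ack')): A:[] B:[stop,ack] C:[] D:[hello,pong]
After 6 (send(from=A, to=B, msg='done')): A:[] B:[stop,ack,done] C:[] D:[hello,pong]
After 7 (send(from=B, to=D, msg='bye')): A:[] B:[stop,ack,done] C:[] D:[hello,pong,bye]
After 8 (send(from=A, to=C, msg='ping')): A:[] B:[stop,ack,done] C:[ping] D:[hello,pong,bye]
After 9 (send(from=C, to=D, msg='start')): A:[] B:[stop,ack,done] C:[ping] D:[hello,pong,bye,start]
After 10 (process(D)): A:[] B:[stop,ack,done] C:[ping] D:[pong,bye,start]
After 11 (process(A)): A:[] B:[stop,ack,done] C:[ping] D:[pong,bye,start]

Answer: pong,bye,start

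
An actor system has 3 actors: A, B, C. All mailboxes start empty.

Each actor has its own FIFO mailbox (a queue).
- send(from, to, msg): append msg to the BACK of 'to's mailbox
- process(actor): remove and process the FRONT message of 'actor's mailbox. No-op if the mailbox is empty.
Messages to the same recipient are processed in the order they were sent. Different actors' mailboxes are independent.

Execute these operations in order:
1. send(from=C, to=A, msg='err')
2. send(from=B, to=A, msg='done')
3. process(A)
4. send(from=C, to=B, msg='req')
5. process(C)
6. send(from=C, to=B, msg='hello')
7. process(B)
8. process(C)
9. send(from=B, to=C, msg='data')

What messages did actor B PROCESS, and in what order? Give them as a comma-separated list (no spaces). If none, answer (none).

After 1 (send(from=C, to=A, msg='err')): A:[err] B:[] C:[]
After 2 (send(from=B, to=A, msg='done')): A:[err,done] B:[] C:[]
After 3 (process(A)): A:[done] B:[] C:[]
After 4 (send(from=C, to=B, msg='req')): A:[done] B:[req] C:[]
After 5 (process(C)): A:[done] B:[req] C:[]
After 6 (send(from=C, to=B, msg='hello')): A:[done] B:[req,hello] C:[]
After 7 (process(B)): A:[done] B:[hello] C:[]
After 8 (process(C)): A:[done] B:[hello] C:[]
After 9 (send(from=B, to=C, msg='data')): A:[done] B:[hello] C:[data]

Answer: req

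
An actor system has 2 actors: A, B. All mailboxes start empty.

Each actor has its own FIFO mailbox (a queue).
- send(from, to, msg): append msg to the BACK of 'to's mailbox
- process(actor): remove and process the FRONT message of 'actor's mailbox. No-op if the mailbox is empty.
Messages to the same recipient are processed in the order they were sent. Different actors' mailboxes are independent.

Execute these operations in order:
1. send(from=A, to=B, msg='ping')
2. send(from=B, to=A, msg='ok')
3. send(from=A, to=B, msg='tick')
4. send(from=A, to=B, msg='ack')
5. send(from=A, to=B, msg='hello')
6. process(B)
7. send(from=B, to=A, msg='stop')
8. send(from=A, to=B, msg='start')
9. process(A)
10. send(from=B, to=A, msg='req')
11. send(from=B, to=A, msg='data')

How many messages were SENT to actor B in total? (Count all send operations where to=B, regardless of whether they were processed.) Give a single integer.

After 1 (send(from=A, to=B, msg='ping')): A:[] B:[ping]
After 2 (send(from=B, to=A, msg='ok')): A:[ok] B:[ping]
After 3 (send(from=A, to=B, msg='tick')): A:[ok] B:[ping,tick]
After 4 (send(from=A, to=B, msg='ack')): A:[ok] B:[ping,tick,ack]
After 5 (send(from=A, to=B, msg='hello')): A:[ok] B:[ping,tick,ack,hello]
After 6 (process(B)): A:[ok] B:[tick,ack,hello]
After 7 (send(from=B, to=A, msg='stop')): A:[ok,stop] B:[tick,ack,hello]
After 8 (send(from=A, to=B, msg='start')): A:[ok,stop] B:[tick,ack,hello,start]
After 9 (process(A)): A:[stop] B:[tick,ack,hello,start]
After 10 (send(from=B, to=A, msg='req')): A:[stop,req] B:[tick,ack,hello,start]
After 11 (send(from=B, to=A, msg='data')): A:[stop,req,data] B:[tick,ack,hello,start]

Answer: 5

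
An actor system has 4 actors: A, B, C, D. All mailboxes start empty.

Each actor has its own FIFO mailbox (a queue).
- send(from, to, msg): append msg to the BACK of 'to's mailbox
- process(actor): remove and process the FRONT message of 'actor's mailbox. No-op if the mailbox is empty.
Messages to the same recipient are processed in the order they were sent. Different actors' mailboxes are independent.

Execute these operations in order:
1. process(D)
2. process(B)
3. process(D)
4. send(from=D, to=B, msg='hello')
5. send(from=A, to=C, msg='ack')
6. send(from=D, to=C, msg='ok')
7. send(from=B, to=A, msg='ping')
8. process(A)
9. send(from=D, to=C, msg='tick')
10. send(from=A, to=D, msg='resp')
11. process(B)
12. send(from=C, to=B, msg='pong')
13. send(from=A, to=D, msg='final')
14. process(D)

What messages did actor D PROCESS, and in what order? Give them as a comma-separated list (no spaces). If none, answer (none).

Answer: resp

Derivation:
After 1 (process(D)): A:[] B:[] C:[] D:[]
After 2 (process(B)): A:[] B:[] C:[] D:[]
After 3 (process(D)): A:[] B:[] C:[] D:[]
After 4 (send(from=D, to=B, msg='hello')): A:[] B:[hello] C:[] D:[]
After 5 (send(from=A, to=C, msg='ack')): A:[] B:[hello] C:[ack] D:[]
After 6 (send(from=D, to=C, msg='ok')): A:[] B:[hello] C:[ack,ok] D:[]
After 7 (send(from=B, to=A, msg='ping')): A:[ping] B:[hello] C:[ack,ok] D:[]
After 8 (process(A)): A:[] B:[hello] C:[ack,ok] D:[]
After 9 (send(from=D, to=C, msg='tick')): A:[] B:[hello] C:[ack,ok,tick] D:[]
After 10 (send(from=A, to=D, msg='resp')): A:[] B:[hello] C:[ack,ok,tick] D:[resp]
After 11 (process(B)): A:[] B:[] C:[ack,ok,tick] D:[resp]
After 12 (send(from=C, to=B, msg='pong')): A:[] B:[pong] C:[ack,ok,tick] D:[resp]
After 13 (send(from=A, to=D, msg='final')): A:[] B:[pong] C:[ack,ok,tick] D:[resp,final]
After 14 (process(D)): A:[] B:[pong] C:[ack,ok,tick] D:[final]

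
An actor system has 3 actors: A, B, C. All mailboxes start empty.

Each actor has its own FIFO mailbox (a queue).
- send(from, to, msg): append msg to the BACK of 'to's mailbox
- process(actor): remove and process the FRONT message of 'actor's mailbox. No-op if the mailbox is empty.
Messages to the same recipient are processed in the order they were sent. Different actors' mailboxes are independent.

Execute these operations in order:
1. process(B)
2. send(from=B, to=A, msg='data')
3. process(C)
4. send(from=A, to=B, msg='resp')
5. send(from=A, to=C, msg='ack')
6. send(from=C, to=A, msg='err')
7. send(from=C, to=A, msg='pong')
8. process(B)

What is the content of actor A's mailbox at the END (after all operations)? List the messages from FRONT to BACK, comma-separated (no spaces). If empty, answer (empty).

After 1 (process(B)): A:[] B:[] C:[]
After 2 (send(from=B, to=A, msg='data')): A:[data] B:[] C:[]
After 3 (process(C)): A:[data] B:[] C:[]
After 4 (send(from=A, to=B, msg='resp')): A:[data] B:[resp] C:[]
After 5 (send(from=A, to=C, msg='ack')): A:[data] B:[resp] C:[ack]
After 6 (send(from=C, to=A, msg='err')): A:[data,err] B:[resp] C:[ack]
After 7 (send(from=C, to=A, msg='pong')): A:[data,err,pong] B:[resp] C:[ack]
After 8 (process(B)): A:[data,err,pong] B:[] C:[ack]

Answer: data,err,pong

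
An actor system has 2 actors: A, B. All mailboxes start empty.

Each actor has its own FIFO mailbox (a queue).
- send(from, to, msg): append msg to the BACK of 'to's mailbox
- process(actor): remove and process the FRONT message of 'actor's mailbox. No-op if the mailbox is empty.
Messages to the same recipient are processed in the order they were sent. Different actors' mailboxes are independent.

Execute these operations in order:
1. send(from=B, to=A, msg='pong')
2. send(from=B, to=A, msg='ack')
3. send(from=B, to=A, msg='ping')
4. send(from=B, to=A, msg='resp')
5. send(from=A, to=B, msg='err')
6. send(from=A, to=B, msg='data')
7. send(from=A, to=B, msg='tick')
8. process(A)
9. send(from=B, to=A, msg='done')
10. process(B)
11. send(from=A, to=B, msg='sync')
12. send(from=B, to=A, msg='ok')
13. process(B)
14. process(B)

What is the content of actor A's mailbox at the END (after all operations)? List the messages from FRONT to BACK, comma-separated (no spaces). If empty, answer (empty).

Answer: ack,ping,resp,done,ok

Derivation:
After 1 (send(from=B, to=A, msg='pong')): A:[pong] B:[]
After 2 (send(from=B, to=A, msg='ack')): A:[pong,ack] B:[]
After 3 (send(from=B, to=A, msg='ping')): A:[pong,ack,ping] B:[]
After 4 (send(from=B, to=A, msg='resp')): A:[pong,ack,ping,resp] B:[]
After 5 (send(from=A, to=B, msg='err')): A:[pong,ack,ping,resp] B:[err]
After 6 (send(from=A, to=B, msg='data')): A:[pong,ack,ping,resp] B:[err,data]
After 7 (send(from=A, to=B, msg='tick')): A:[pong,ack,ping,resp] B:[err,data,tick]
After 8 (process(A)): A:[ack,ping,resp] B:[err,data,tick]
After 9 (send(from=B, to=A, msg='done')): A:[ack,ping,resp,done] B:[err,data,tick]
After 10 (process(B)): A:[ack,ping,resp,done] B:[data,tick]
After 11 (send(from=A, to=B, msg='sync')): A:[ack,ping,resp,done] B:[data,tick,sync]
After 12 (send(from=B, to=A, msg='ok')): A:[ack,ping,resp,done,ok] B:[data,tick,sync]
After 13 (process(B)): A:[ack,ping,resp,done,ok] B:[tick,sync]
After 14 (process(B)): A:[ack,ping,resp,done,ok] B:[sync]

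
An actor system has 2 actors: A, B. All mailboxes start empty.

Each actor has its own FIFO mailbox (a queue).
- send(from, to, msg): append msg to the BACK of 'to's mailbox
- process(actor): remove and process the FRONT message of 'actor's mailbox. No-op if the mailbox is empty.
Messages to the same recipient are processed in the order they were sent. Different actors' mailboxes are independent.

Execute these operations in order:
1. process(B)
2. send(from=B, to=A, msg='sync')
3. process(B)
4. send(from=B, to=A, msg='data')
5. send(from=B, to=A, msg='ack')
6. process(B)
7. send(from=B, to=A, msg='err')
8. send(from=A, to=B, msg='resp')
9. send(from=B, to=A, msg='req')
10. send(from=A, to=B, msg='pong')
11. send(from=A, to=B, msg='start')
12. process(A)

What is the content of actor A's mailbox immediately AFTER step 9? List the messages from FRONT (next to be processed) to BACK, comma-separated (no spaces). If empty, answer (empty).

After 1 (process(B)): A:[] B:[]
After 2 (send(from=B, to=A, msg='sync')): A:[sync] B:[]
After 3 (process(B)): A:[sync] B:[]
After 4 (send(from=B, to=A, msg='data')): A:[sync,data] B:[]
After 5 (send(from=B, to=A, msg='ack')): A:[sync,data,ack] B:[]
After 6 (process(B)): A:[sync,data,ack] B:[]
After 7 (send(from=B, to=A, msg='err')): A:[sync,data,ack,err] B:[]
After 8 (send(from=A, to=B, msg='resp')): A:[sync,data,ack,err] B:[resp]
After 9 (send(from=B, to=A, msg='req')): A:[sync,data,ack,err,req] B:[resp]

sync,data,ack,err,req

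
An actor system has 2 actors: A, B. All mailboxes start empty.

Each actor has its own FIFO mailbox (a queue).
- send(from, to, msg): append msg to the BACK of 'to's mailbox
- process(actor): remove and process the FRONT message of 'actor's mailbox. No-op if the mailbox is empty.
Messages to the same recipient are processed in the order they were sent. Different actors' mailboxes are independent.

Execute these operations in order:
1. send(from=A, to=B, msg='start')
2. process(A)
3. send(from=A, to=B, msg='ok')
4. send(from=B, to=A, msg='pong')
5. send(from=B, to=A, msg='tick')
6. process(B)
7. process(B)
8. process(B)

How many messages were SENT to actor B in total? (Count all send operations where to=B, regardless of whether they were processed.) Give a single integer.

Answer: 2

Derivation:
After 1 (send(from=A, to=B, msg='start')): A:[] B:[start]
After 2 (process(A)): A:[] B:[start]
After 3 (send(from=A, to=B, msg='ok')): A:[] B:[start,ok]
After 4 (send(from=B, to=A, msg='pong')): A:[pong] B:[start,ok]
After 5 (send(from=B, to=A, msg='tick')): A:[pong,tick] B:[start,ok]
After 6 (process(B)): A:[pong,tick] B:[ok]
After 7 (process(B)): A:[pong,tick] B:[]
After 8 (process(B)): A:[pong,tick] B:[]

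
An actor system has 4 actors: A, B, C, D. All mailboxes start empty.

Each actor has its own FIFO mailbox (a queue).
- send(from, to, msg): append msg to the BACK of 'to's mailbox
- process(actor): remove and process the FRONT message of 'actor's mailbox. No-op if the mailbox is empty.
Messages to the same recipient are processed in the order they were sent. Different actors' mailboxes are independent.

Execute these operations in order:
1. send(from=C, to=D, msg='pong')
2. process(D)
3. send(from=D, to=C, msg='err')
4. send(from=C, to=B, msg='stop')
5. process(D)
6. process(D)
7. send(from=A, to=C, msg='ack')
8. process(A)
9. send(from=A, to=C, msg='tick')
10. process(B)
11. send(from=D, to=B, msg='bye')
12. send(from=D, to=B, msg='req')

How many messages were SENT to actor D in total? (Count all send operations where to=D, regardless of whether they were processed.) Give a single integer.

Answer: 1

Derivation:
After 1 (send(from=C, to=D, msg='pong')): A:[] B:[] C:[] D:[pong]
After 2 (process(D)): A:[] B:[] C:[] D:[]
After 3 (send(from=D, to=C, msg='err')): A:[] B:[] C:[err] D:[]
After 4 (send(from=C, to=B, msg='stop')): A:[] B:[stop] C:[err] D:[]
After 5 (process(D)): A:[] B:[stop] C:[err] D:[]
After 6 (process(D)): A:[] B:[stop] C:[err] D:[]
After 7 (send(from=A, to=C, msg='ack')): A:[] B:[stop] C:[err,ack] D:[]
After 8 (process(A)): A:[] B:[stop] C:[err,ack] D:[]
After 9 (send(from=A, to=C, msg='tick')): A:[] B:[stop] C:[err,ack,tick] D:[]
After 10 (process(B)): A:[] B:[] C:[err,ack,tick] D:[]
After 11 (send(from=D, to=B, msg='bye')): A:[] B:[bye] C:[err,ack,tick] D:[]
After 12 (send(from=D, to=B, msg='req')): A:[] B:[bye,req] C:[err,ack,tick] D:[]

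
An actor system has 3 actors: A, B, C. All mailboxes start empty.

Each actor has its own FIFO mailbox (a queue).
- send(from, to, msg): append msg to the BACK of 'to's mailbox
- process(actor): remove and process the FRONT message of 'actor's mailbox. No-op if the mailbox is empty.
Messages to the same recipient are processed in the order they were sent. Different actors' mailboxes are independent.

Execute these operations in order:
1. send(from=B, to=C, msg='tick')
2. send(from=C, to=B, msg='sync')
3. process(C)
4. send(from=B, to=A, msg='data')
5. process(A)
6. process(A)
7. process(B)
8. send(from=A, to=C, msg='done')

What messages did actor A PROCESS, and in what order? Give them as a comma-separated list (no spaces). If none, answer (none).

Answer: data

Derivation:
After 1 (send(from=B, to=C, msg='tick')): A:[] B:[] C:[tick]
After 2 (send(from=C, to=B, msg='sync')): A:[] B:[sync] C:[tick]
After 3 (process(C)): A:[] B:[sync] C:[]
After 4 (send(from=B, to=A, msg='data')): A:[data] B:[sync] C:[]
After 5 (process(A)): A:[] B:[sync] C:[]
After 6 (process(A)): A:[] B:[sync] C:[]
After 7 (process(B)): A:[] B:[] C:[]
After 8 (send(from=A, to=C, msg='done')): A:[] B:[] C:[done]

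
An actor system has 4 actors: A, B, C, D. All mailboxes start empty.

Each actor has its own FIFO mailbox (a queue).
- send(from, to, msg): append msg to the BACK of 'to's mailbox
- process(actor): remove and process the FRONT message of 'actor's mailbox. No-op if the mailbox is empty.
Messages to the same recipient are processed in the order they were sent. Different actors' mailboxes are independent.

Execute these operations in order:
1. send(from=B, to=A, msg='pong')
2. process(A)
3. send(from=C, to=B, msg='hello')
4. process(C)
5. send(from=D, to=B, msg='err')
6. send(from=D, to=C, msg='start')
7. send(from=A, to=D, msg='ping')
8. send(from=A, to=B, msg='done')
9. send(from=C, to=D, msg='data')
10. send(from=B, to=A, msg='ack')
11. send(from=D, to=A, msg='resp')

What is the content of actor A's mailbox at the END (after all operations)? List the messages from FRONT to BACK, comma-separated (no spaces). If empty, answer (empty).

Answer: ack,resp

Derivation:
After 1 (send(from=B, to=A, msg='pong')): A:[pong] B:[] C:[] D:[]
After 2 (process(A)): A:[] B:[] C:[] D:[]
After 3 (send(from=C, to=B, msg='hello')): A:[] B:[hello] C:[] D:[]
After 4 (process(C)): A:[] B:[hello] C:[] D:[]
After 5 (send(from=D, to=B, msg='err')): A:[] B:[hello,err] C:[] D:[]
After 6 (send(from=D, to=C, msg='start')): A:[] B:[hello,err] C:[start] D:[]
After 7 (send(from=A, to=D, msg='ping')): A:[] B:[hello,err] C:[start] D:[ping]
After 8 (send(from=A, to=B, msg='done')): A:[] B:[hello,err,done] C:[start] D:[ping]
After 9 (send(from=C, to=D, msg='data')): A:[] B:[hello,err,done] C:[start] D:[ping,data]
After 10 (send(from=B, to=A, msg='ack')): A:[ack] B:[hello,err,done] C:[start] D:[ping,data]
After 11 (send(from=D, to=A, msg='resp')): A:[ack,resp] B:[hello,err,done] C:[start] D:[ping,data]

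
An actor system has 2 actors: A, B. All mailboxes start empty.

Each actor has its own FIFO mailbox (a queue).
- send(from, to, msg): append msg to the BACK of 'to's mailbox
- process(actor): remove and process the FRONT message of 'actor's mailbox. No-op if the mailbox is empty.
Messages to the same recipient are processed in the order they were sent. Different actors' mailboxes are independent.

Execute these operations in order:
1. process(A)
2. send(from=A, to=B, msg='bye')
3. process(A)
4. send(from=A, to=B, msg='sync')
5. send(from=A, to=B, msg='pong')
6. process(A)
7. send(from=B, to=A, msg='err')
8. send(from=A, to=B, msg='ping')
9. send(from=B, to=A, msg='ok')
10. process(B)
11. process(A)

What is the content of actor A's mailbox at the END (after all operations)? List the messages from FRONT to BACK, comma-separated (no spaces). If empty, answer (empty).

Answer: ok

Derivation:
After 1 (process(A)): A:[] B:[]
After 2 (send(from=A, to=B, msg='bye')): A:[] B:[bye]
After 3 (process(A)): A:[] B:[bye]
After 4 (send(from=A, to=B, msg='sync')): A:[] B:[bye,sync]
After 5 (send(from=A, to=B, msg='pong')): A:[] B:[bye,sync,pong]
After 6 (process(A)): A:[] B:[bye,sync,pong]
After 7 (send(from=B, to=A, msg='err')): A:[err] B:[bye,sync,pong]
After 8 (send(from=A, to=B, msg='ping')): A:[err] B:[bye,sync,pong,ping]
After 9 (send(from=B, to=A, msg='ok')): A:[err,ok] B:[bye,sync,pong,ping]
After 10 (process(B)): A:[err,ok] B:[sync,pong,ping]
After 11 (process(A)): A:[ok] B:[sync,pong,ping]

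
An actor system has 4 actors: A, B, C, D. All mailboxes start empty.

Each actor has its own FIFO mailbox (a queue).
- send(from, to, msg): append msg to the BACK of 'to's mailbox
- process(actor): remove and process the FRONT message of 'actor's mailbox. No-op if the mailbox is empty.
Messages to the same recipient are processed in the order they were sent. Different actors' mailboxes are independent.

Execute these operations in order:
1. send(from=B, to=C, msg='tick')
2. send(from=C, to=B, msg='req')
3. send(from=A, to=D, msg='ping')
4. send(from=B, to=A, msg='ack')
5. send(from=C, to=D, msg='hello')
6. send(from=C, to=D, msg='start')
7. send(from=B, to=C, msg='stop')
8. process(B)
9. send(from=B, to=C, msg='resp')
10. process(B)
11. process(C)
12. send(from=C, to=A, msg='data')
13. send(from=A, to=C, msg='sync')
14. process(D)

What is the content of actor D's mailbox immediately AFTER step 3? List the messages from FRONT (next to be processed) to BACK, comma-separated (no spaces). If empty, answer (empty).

After 1 (send(from=B, to=C, msg='tick')): A:[] B:[] C:[tick] D:[]
After 2 (send(from=C, to=B, msg='req')): A:[] B:[req] C:[tick] D:[]
After 3 (send(from=A, to=D, msg='ping')): A:[] B:[req] C:[tick] D:[ping]

ping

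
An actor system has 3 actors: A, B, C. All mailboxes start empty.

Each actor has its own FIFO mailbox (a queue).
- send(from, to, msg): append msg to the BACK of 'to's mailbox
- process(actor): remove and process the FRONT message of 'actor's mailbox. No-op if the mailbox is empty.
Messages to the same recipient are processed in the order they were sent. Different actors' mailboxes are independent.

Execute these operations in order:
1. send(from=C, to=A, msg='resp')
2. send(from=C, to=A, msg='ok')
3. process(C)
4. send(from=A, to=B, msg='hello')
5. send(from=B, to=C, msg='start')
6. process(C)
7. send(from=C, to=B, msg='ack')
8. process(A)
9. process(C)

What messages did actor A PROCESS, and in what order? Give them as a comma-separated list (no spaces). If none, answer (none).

After 1 (send(from=C, to=A, msg='resp')): A:[resp] B:[] C:[]
After 2 (send(from=C, to=A, msg='ok')): A:[resp,ok] B:[] C:[]
After 3 (process(C)): A:[resp,ok] B:[] C:[]
After 4 (send(from=A, to=B, msg='hello')): A:[resp,ok] B:[hello] C:[]
After 5 (send(from=B, to=C, msg='start')): A:[resp,ok] B:[hello] C:[start]
After 6 (process(C)): A:[resp,ok] B:[hello] C:[]
After 7 (send(from=C, to=B, msg='ack')): A:[resp,ok] B:[hello,ack] C:[]
After 8 (process(A)): A:[ok] B:[hello,ack] C:[]
After 9 (process(C)): A:[ok] B:[hello,ack] C:[]

Answer: resp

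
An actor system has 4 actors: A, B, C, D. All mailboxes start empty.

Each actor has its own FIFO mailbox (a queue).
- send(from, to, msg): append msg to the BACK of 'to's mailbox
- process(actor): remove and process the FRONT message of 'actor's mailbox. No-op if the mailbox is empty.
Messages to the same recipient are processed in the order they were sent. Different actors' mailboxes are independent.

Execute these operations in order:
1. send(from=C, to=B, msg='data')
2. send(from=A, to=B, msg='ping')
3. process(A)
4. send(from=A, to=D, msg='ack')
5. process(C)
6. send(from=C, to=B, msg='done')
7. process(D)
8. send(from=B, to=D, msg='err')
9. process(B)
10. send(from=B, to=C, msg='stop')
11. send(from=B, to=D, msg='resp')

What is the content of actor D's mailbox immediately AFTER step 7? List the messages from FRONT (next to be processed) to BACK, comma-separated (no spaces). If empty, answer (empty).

After 1 (send(from=C, to=B, msg='data')): A:[] B:[data] C:[] D:[]
After 2 (send(from=A, to=B, msg='ping')): A:[] B:[data,ping] C:[] D:[]
After 3 (process(A)): A:[] B:[data,ping] C:[] D:[]
After 4 (send(from=A, to=D, msg='ack')): A:[] B:[data,ping] C:[] D:[ack]
After 5 (process(C)): A:[] B:[data,ping] C:[] D:[ack]
After 6 (send(from=C, to=B, msg='done')): A:[] B:[data,ping,done] C:[] D:[ack]
After 7 (process(D)): A:[] B:[data,ping,done] C:[] D:[]

(empty)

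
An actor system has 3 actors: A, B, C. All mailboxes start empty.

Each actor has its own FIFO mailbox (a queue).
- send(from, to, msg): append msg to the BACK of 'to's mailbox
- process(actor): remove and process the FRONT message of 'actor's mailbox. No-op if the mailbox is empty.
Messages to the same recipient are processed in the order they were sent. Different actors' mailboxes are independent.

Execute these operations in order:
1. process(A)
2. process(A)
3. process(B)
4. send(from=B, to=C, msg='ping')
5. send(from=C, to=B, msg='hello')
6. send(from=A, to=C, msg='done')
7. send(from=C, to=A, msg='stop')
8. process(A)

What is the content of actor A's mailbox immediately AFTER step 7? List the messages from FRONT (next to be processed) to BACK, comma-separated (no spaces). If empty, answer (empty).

After 1 (process(A)): A:[] B:[] C:[]
After 2 (process(A)): A:[] B:[] C:[]
After 3 (process(B)): A:[] B:[] C:[]
After 4 (send(from=B, to=C, msg='ping')): A:[] B:[] C:[ping]
After 5 (send(from=C, to=B, msg='hello')): A:[] B:[hello] C:[ping]
After 6 (send(from=A, to=C, msg='done')): A:[] B:[hello] C:[ping,done]
After 7 (send(from=C, to=A, msg='stop')): A:[stop] B:[hello] C:[ping,done]

stop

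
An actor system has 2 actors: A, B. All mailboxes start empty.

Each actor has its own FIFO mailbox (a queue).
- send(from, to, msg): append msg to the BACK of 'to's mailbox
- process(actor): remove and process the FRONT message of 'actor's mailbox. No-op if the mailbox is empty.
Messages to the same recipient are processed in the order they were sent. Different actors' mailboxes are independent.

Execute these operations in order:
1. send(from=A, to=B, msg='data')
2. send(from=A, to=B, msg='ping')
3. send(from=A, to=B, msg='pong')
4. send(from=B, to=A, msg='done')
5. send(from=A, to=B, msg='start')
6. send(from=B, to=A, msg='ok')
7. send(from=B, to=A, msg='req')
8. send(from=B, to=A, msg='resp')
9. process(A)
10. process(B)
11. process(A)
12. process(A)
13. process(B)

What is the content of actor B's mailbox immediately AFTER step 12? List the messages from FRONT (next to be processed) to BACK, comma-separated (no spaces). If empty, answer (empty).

After 1 (send(from=A, to=B, msg='data')): A:[] B:[data]
After 2 (send(from=A, to=B, msg='ping')): A:[] B:[data,ping]
After 3 (send(from=A, to=B, msg='pong')): A:[] B:[data,ping,pong]
After 4 (send(from=B, to=A, msg='done')): A:[done] B:[data,ping,pong]
After 5 (send(from=A, to=B, msg='start')): A:[done] B:[data,ping,pong,start]
After 6 (send(from=B, to=A, msg='ok')): A:[done,ok] B:[data,ping,pong,start]
After 7 (send(from=B, to=A, msg='req')): A:[done,ok,req] B:[data,ping,pong,start]
After 8 (send(from=B, to=A, msg='resp')): A:[done,ok,req,resp] B:[data,ping,pong,start]
After 9 (process(A)): A:[ok,req,resp] B:[data,ping,pong,start]
After 10 (process(B)): A:[ok,req,resp] B:[ping,pong,start]
After 11 (process(A)): A:[req,resp] B:[ping,pong,start]
After 12 (process(A)): A:[resp] B:[ping,pong,start]

ping,pong,start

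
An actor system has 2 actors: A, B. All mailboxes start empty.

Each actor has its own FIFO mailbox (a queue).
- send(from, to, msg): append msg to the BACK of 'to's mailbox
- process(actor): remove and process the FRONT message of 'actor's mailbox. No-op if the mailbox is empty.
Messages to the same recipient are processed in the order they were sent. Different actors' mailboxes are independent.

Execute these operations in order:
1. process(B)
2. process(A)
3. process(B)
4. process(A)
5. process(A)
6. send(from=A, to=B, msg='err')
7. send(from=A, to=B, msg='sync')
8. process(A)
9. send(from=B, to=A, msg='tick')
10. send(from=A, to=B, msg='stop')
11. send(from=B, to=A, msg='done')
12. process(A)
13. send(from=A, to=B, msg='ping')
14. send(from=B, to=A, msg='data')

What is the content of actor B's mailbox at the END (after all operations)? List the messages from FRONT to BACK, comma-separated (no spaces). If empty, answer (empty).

Answer: err,sync,stop,ping

Derivation:
After 1 (process(B)): A:[] B:[]
After 2 (process(A)): A:[] B:[]
After 3 (process(B)): A:[] B:[]
After 4 (process(A)): A:[] B:[]
After 5 (process(A)): A:[] B:[]
After 6 (send(from=A, to=B, msg='err')): A:[] B:[err]
After 7 (send(from=A, to=B, msg='sync')): A:[] B:[err,sync]
After 8 (process(A)): A:[] B:[err,sync]
After 9 (send(from=B, to=A, msg='tick')): A:[tick] B:[err,sync]
After 10 (send(from=A, to=B, msg='stop')): A:[tick] B:[err,sync,stop]
After 11 (send(from=B, to=A, msg='done')): A:[tick,done] B:[err,sync,stop]
After 12 (process(A)): A:[done] B:[err,sync,stop]
After 13 (send(from=A, to=B, msg='ping')): A:[done] B:[err,sync,stop,ping]
After 14 (send(from=B, to=A, msg='data')): A:[done,data] B:[err,sync,stop,ping]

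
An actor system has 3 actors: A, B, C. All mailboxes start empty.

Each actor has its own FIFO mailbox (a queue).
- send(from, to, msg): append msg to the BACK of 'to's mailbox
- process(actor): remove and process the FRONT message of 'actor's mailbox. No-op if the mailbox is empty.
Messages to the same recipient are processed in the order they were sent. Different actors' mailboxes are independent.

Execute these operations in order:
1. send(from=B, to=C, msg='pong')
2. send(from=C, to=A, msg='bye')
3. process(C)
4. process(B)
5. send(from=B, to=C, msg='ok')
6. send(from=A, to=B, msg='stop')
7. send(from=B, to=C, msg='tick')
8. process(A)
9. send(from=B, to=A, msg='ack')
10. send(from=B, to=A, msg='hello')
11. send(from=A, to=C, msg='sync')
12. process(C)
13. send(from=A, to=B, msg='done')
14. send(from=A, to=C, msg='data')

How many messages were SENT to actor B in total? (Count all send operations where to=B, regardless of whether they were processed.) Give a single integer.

Answer: 2

Derivation:
After 1 (send(from=B, to=C, msg='pong')): A:[] B:[] C:[pong]
After 2 (send(from=C, to=A, msg='bye')): A:[bye] B:[] C:[pong]
After 3 (process(C)): A:[bye] B:[] C:[]
After 4 (process(B)): A:[bye] B:[] C:[]
After 5 (send(from=B, to=C, msg='ok')): A:[bye] B:[] C:[ok]
After 6 (send(from=A, to=B, msg='stop')): A:[bye] B:[stop] C:[ok]
After 7 (send(from=B, to=C, msg='tick')): A:[bye] B:[stop] C:[ok,tick]
After 8 (process(A)): A:[] B:[stop] C:[ok,tick]
After 9 (send(from=B, to=A, msg='ack')): A:[ack] B:[stop] C:[ok,tick]
After 10 (send(from=B, to=A, msg='hello')): A:[ack,hello] B:[stop] C:[ok,tick]
After 11 (send(from=A, to=C, msg='sync')): A:[ack,hello] B:[stop] C:[ok,tick,sync]
After 12 (process(C)): A:[ack,hello] B:[stop] C:[tick,sync]
After 13 (send(from=A, to=B, msg='done')): A:[ack,hello] B:[stop,done] C:[tick,sync]
After 14 (send(from=A, to=C, msg='data')): A:[ack,hello] B:[stop,done] C:[tick,sync,data]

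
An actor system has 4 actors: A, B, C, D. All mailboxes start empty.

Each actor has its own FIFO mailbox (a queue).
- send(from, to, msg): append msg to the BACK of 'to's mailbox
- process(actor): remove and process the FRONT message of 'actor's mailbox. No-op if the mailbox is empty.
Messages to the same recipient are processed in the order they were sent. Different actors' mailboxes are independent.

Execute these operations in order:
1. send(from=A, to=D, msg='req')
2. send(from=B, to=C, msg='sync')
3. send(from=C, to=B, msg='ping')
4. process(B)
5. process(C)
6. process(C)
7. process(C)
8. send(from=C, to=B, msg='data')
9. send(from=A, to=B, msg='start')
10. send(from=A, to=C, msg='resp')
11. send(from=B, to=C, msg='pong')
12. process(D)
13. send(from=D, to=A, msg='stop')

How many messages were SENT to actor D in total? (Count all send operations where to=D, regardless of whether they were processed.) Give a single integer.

Answer: 1

Derivation:
After 1 (send(from=A, to=D, msg='req')): A:[] B:[] C:[] D:[req]
After 2 (send(from=B, to=C, msg='sync')): A:[] B:[] C:[sync] D:[req]
After 3 (send(from=C, to=B, msg='ping')): A:[] B:[ping] C:[sync] D:[req]
After 4 (process(B)): A:[] B:[] C:[sync] D:[req]
After 5 (process(C)): A:[] B:[] C:[] D:[req]
After 6 (process(C)): A:[] B:[] C:[] D:[req]
After 7 (process(C)): A:[] B:[] C:[] D:[req]
After 8 (send(from=C, to=B, msg='data')): A:[] B:[data] C:[] D:[req]
After 9 (send(from=A, to=B, msg='start')): A:[] B:[data,start] C:[] D:[req]
After 10 (send(from=A, to=C, msg='resp')): A:[] B:[data,start] C:[resp] D:[req]
After 11 (send(from=B, to=C, msg='pong')): A:[] B:[data,start] C:[resp,pong] D:[req]
After 12 (process(D)): A:[] B:[data,start] C:[resp,pong] D:[]
After 13 (send(from=D, to=A, msg='stop')): A:[stop] B:[data,start] C:[resp,pong] D:[]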